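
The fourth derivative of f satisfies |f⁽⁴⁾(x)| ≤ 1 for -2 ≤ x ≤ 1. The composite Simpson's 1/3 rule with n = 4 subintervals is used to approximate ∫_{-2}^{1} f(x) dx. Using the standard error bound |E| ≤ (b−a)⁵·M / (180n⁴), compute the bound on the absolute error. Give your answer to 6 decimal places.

0.005273

|E| ≤ (3)⁵·1 / (180·4⁴) = 243/46080 = 0.005273.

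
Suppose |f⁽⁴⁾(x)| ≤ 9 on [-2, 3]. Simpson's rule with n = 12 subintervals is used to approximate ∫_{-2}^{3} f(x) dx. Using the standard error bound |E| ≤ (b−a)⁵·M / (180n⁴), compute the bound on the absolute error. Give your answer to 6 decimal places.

0.007535

|E| ≤ (5)⁵·9 / (180·12⁴) = 28125/3732480 = 0.007535.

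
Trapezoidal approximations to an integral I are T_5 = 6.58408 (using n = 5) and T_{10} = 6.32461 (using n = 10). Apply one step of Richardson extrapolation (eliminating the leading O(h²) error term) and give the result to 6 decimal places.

6.238120

R = (4·T_{10} − T_5) / 3 = (4·6.32461 − 6.58408)/3 = (18.71436)/3 = 6.238120.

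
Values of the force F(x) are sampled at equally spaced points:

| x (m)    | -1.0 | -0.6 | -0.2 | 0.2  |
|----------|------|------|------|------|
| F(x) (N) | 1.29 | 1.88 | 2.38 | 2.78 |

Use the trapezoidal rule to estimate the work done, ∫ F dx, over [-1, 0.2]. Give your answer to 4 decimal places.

2.5180

h = 0.4, n = 3.
(h/2)·[y₀ + 2y₁ + 2y₂ + y₃] = 0.2·(12.59) = 2.5180.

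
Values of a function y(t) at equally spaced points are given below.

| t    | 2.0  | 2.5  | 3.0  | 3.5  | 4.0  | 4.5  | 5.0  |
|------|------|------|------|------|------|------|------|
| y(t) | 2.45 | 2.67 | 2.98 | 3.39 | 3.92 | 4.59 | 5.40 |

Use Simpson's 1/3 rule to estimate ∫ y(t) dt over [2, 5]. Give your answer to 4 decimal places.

h = 0.5, n = 6.
(h/3)·[y₀ + 4y₁ + 2y₂ + 4y₃ + 2y₄ + 4y₅ + y₆] = 0.166667·(64.25) = 10.7083.

10.7083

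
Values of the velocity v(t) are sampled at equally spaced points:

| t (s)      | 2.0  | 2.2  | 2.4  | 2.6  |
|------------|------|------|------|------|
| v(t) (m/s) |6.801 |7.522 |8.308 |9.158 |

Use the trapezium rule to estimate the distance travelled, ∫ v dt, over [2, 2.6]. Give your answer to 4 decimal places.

h = 0.2, n = 3.
(h/2)·[y₀ + 2y₁ + 2y₂ + y₃] = 0.1·(47.619) = 4.7619.

4.7619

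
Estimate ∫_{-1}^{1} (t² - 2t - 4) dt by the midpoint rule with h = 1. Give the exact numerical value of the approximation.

h = (1 − (-1))/2 = 1.
Midpoints m₁,…,m₂ = -0.5, 0.5.
f(m₁)=-2.75, f(m₂)=-4.75.
h·[f(m₁) + f(m₂)] = 1·(-7.5) = -7.5.

-7.5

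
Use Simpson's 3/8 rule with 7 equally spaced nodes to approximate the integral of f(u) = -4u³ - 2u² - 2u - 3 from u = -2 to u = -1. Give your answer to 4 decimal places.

h = (-1 − (-2))/6 = 0.166667.
Nodes u₀,…,u₆ = -2, -1.833333, -1.666667, -1.5, -1.333333, -1.166667, -1.
f(u) = -4u³ - 2u² - 2u - 3: f₀=25, f₁=18.592593, f₂=13.296296, f₃=9, f₄=5.592593, f₅=2.962963, f₆=1.
(3h/8)·[f₀ + 3f₁ + 3f₂ + 2f₃ + 3f₄ + 3f₅ + f₆] = 0.0625·(165.333333) = 10.3333.

10.3333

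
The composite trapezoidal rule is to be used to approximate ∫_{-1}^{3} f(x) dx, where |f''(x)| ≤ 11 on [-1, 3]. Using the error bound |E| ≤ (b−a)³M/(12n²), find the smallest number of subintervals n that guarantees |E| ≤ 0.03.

45

Need 704/(12n²) ≤ 0.03.
n² ≥ 704/(12·0.03) = 1955.56 ⇒ n ≥ 44.2217, so the smallest n is 45.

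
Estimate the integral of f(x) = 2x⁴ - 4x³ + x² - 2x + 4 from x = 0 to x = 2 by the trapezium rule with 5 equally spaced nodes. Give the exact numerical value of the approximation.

3.875

h = (2 − 0)/4 = 0.5.
Nodes x₀,…,x₄ = 0, 0.5, 1, 1.5, 2.
f(x) = 2x⁴ - 4x³ + x² - 2x + 4: f₀=4, f₁=2.875, f₂=1, f₃=-0.125, f₄=4.
(h/2)·[f₀ + 2f₁ + 2f₂ + 2f₃ + f₄] = 0.25·(15.5) = 3.875.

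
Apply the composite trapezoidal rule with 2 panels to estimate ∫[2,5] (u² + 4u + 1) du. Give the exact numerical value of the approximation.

h = (5 − 2)/2 = 1.5.
Nodes u₀,…,u₂ = 2, 3.5, 5.
f(u) = u² + 4u + 1: f₀=13, f₁=27.25, f₂=46.
(h/2)·[f₀ + 2f₁ + f₂] = 0.75·(113.5) = 85.125.

85.125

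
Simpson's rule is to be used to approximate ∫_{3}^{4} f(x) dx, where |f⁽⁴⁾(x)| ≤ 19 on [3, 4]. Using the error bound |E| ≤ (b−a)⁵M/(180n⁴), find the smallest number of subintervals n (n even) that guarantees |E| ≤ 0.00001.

Need 19/(180n⁴) ≤ 0.00001.
n⁴ ≥ 19/(180·0.00001) = 10555.6 ⇒ n ≥ 10.1361, so the smallest even n is 12. (n must be even for Simpson's rule.)

12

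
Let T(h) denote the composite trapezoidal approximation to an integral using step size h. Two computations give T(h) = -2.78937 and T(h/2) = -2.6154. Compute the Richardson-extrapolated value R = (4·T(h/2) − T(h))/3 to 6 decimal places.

-2.557410

R = (4·T(h/2) − T(h)) / 3 = (4·(-2.6154) − (-2.78937))/3 = (-7.67223)/3 = -2.557410.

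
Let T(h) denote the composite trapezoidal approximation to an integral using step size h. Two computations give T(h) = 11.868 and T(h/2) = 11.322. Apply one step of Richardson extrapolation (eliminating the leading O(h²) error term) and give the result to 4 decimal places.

11.1400

R = (4·T(h/2) − T(h)) / 3 = (4·11.322 − 11.868)/3 = (33.420)/3 = 11.1400.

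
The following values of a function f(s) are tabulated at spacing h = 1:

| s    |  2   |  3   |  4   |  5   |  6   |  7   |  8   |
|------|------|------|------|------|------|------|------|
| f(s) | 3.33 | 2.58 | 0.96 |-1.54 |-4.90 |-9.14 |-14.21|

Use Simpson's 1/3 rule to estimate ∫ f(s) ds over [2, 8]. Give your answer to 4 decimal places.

h = 1, n = 6.
(h/3)·[y₀ + 4y₁ + 2y₂ + 4y₃ + 2y₄ + 4y₅ + y₆] = 0.333333·(-51.16) = -17.0533.

-17.0533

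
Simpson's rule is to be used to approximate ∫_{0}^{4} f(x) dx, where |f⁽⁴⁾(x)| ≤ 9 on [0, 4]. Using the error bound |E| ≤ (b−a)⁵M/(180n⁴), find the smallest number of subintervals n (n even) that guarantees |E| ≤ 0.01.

Need 9216/(180n⁴) ≤ 0.01.
n⁴ ≥ 9216/(180·0.01) = 5120 ⇒ n ≥ 8.4590, so the smallest even n is 10. (n must be even for Simpson's rule.)

10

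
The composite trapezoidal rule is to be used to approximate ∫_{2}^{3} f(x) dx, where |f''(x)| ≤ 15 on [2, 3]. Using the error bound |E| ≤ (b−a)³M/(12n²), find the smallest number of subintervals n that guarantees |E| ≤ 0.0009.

Need 15/(12n²) ≤ 0.0009.
n² ≥ 15/(12·0.0009) = 1388.89 ⇒ n ≥ 37.2678, so the smallest n is 38.

38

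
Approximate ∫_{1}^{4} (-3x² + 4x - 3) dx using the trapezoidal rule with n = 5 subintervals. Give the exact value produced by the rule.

-42.54

h = (4 − 1)/5 = 0.6.
Nodes x₀,…,x₅ = 1, 1.6, 2.2, 2.8, 3.4, 4.
f(x) = -3x² + 4x - 3: f₀=-2, f₁=-4.28, f₂=-8.72, f₃=-15.32, f₄=-24.08, f₅=-35.
(h/2)·[f₀ + 2f₁ + 2f₂ + 2f₃ + 2f₄ + f₅] = 0.3·(-141.8) = -42.54.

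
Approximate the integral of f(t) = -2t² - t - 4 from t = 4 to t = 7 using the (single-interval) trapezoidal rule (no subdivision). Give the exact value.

-223.5

T = (b−a)/2 · [f(4) + f(7)] = 1.5·[(-40) + (-109)] = -223.5.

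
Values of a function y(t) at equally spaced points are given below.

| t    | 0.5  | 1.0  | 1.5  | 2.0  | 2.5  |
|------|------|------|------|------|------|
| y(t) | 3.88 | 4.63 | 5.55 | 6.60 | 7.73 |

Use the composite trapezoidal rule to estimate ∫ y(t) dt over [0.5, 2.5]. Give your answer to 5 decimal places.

h = 0.5, n = 4.
(h/2)·[y₀ + 2y₁ + 2y₂ + 2y₃ + y₄] = 0.25·(45.17) = 11.29250.

11.29250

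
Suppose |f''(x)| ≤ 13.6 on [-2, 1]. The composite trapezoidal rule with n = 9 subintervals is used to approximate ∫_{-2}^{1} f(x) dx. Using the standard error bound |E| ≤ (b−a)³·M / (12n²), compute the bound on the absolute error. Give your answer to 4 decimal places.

0.3778

|E| ≤ (3)³·13.6 / (12·9²) = 367.2/972 = 0.3778.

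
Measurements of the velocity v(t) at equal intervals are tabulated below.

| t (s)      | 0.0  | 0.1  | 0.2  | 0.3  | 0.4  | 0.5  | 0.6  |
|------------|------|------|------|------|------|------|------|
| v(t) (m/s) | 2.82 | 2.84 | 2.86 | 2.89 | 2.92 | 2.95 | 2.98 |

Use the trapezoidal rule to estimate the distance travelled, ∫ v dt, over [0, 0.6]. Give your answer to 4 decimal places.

1.7360

h = 0.1, n = 6.
(h/2)·[y₀ + 2y₁ + 2y₂ + 2y₃ + 2y₄ + 2y₅ + y₆] = 0.05·(34.72) = 1.7360.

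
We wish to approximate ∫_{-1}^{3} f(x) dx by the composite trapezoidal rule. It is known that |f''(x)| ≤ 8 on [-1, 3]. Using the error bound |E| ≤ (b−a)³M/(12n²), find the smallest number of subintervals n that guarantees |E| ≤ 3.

4

Need 512/(12n²) ≤ 3.
n² ≥ 512/(12·3) = 14.2222 ⇒ n ≥ 3.7712, so the smallest n is 4.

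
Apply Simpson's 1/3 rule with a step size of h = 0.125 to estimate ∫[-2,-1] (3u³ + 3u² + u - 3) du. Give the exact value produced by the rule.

h = (-1 − (-2))/8 = 0.125.
Nodes u₀,…,u₈ = -2, -1.875, -1.75, -1.625, -1.5, -1.375, -1.25, -1.125, -1.
f(u) = 3u³ + 3u² + u - 3: f₀=-17, f₁=-14.103515625, f₂=-11.640625, f₃=-9.576171875, f₄=-7.875, f₅=-6.501953125, f₆=-5.421875, f₇=-4.599609375, f₈=-4.
(h/3)·[f₀ + 4f₁ + 2f₂ + 4f₃ + 2f₄ + 4f₅ + 2f₆ + 4f₇ + f₈] = 0.041667·(-210) = -8.75.

-8.75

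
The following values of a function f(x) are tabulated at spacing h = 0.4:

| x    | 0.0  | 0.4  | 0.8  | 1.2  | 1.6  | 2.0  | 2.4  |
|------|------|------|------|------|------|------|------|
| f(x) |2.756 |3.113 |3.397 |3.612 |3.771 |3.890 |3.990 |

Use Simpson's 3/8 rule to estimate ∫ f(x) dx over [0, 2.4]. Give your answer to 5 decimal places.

h = 0.4, n = 6.
(3h/8)·[y₀ + 3y₁ + 3y₂ + 2y₃ + 3y₄ + 3y₅ + y₆] = 0.15·(56.483) = 8.47245.

8.47245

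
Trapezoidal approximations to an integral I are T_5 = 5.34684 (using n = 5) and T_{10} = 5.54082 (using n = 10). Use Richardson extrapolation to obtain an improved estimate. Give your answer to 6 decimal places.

R = (4·T_{10} − T_5) / 3 = (4·5.54082 − 5.34684)/3 = (16.81644)/3 = 5.605480.

5.605480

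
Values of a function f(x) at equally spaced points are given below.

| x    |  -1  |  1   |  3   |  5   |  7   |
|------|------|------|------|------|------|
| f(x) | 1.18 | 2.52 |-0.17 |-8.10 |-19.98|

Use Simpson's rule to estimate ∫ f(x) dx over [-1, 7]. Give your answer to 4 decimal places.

h = 2, n = 4.
(h/3)·[y₀ + 4y₁ + 2y₂ + 4y₃ + y₄] = 0.666667·(-41.46) = -27.6400.

-27.6400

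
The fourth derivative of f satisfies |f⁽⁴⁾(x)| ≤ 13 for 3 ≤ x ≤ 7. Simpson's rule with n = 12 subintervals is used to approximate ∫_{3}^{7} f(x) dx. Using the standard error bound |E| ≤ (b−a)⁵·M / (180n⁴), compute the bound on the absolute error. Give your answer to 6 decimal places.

|E| ≤ (4)⁵·13 / (180·12⁴) = 13312/3732480 = 0.003567.

0.003567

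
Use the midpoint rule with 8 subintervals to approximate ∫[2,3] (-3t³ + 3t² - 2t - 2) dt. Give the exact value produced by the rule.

-36.724609375

h = (3 − 2)/8 = 0.125.
Midpoints m₁,…,m₈ = 2.0625, 2.1875, 2.3125, 2.4375, 2.5625, 2.6875, 2.8125, 2.9375.
f(m₁)=-19.684326171875, f(m₂)=-23.422119140625, f(m₃)=-27.681396484375, f(m₄)=-32.497314453125, f(m₅)=-37.905029296875, f(m₆)=-43.939697265625, f(m₇)=-50.636474609375, f(m₈)=-58.030517578125.
h·[f(m₁) + f(m₂) + f(m₃) + f(m₄) + f(m₅) + f(m₆) + f(m₇) + f(m₈)] = 0.125·(-293.796875) = -36.724609375.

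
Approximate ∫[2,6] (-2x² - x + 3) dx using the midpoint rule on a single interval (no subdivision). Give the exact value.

-132

M = (b−a)·f(4) = 4·(-33) = -132.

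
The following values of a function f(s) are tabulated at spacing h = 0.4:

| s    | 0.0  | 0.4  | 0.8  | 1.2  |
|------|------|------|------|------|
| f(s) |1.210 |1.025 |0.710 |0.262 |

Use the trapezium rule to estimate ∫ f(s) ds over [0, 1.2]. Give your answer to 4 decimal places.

0.9884

h = 0.4, n = 3.
(h/2)·[y₀ + 2y₁ + 2y₂ + y₃] = 0.2·(4.942) = 0.9884.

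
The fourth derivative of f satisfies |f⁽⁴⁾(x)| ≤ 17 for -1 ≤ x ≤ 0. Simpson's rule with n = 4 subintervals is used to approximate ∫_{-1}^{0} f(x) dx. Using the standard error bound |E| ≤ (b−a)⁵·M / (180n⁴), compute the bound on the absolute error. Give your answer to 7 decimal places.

0.0003689

|E| ≤ (1)⁵·17 / (180·4⁴) = 17/46080 = 0.0003689.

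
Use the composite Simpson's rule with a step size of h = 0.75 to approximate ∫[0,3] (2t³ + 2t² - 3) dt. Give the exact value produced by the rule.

49.5

h = (3 − 0)/4 = 0.75.
Nodes t₀,…,t₄ = 0, 0.75, 1.5, 2.25, 3.
f(t) = 2t³ + 2t² - 3: f₀=-3, f₁=-1.03125, f₂=8.25, f₃=29.90625, f₄=69.
(h/3)·[f₀ + 4f₁ + 2f₂ + 4f₃ + f₄] = 0.25·(198) = 49.5.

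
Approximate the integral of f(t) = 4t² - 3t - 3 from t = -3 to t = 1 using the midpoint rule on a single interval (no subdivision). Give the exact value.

16

M = (b−a)·f(-1) = 4·(4) = 16.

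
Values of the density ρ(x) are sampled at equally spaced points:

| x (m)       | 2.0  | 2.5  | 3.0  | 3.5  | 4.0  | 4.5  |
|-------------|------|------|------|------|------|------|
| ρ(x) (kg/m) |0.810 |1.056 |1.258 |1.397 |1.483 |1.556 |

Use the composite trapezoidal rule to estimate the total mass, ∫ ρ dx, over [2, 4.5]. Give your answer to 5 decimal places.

h = 0.5, n = 5.
(h/2)·[y₀ + 2y₁ + 2y₂ + 2y₃ + 2y₄ + y₅] = 0.25·(12.754) = 3.18850.

3.18850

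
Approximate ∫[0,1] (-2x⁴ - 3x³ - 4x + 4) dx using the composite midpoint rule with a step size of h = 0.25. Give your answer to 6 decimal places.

h = (1 − 0)/4 = 0.25.
Midpoints m₁,…,m₄ = 0.125, 0.375, 0.625, 0.875.
f(m₁)=3.49365234375, f(m₂)=2.30224609375, f(m₃)=0.46240234375, f(m₄)=-2.68212890625.
h·[f(m₁) + f(m₂) + f(m₃) + f(m₄)] = 0.25·(3.576171875) = 0.894043.

0.894043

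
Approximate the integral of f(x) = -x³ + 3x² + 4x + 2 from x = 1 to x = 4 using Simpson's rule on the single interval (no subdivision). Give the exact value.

S = (b−a)/6 · [f(1) + 4f(2.5) + f(4)] = 0.5·[8 + 4·15.125 + 2] = 35.25.

35.25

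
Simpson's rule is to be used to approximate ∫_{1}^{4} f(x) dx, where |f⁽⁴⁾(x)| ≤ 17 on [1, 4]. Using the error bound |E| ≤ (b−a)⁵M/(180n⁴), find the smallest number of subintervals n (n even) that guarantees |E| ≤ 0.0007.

14

Need 4131/(180n⁴) ≤ 0.0007.
n⁴ ≥ 4131/(180·0.0007) = 32785.7 ⇒ n ≥ 13.4562, so the smallest even n is 14. (n must be even for Simpson's rule.)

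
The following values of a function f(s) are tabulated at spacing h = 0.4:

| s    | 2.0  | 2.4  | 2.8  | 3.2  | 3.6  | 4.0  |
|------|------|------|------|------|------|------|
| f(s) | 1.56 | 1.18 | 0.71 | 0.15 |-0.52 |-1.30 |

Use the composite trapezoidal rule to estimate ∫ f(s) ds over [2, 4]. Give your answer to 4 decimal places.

0.6600

h = 0.4, n = 5.
(h/2)·[y₀ + 2y₁ + 2y₂ + 2y₃ + 2y₄ + y₅] = 0.2·(3.30) = 0.6600.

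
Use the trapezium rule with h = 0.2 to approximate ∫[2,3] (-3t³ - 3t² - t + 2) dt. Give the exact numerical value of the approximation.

h = (3 − 2)/5 = 0.2.
Nodes t₀,…,t₅ = 2, 2.2, 2.4, 2.6, 2.8, 3.
f(t) = -3t³ - 3t² - t + 2: f₀=-36, f₁=-46.664, f₂=-59.152, f₃=-73.608, f₄=-90.176, f₅=-109.
(h/2)·[f₀ + 2f₁ + 2f₂ + 2f₃ + 2f₄ + f₅] = 0.1·(-684.2) = -68.42.

-68.42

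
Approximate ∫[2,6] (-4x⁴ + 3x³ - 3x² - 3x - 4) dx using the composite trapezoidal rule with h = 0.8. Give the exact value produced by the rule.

h = (6 − 2)/5 = 0.8.
Nodes x₀,…,x₅ = 2, 2.8, 3.6, 4.4, 5.2, 6.
f(x) = -4x⁴ + 3x³ - 3x² - 3x - 4: f₀=-62, f₁=-215.9264, f₂=-585.5584, f₃=-1318.9664, f₄=-2603.5424, f₅=-4666.
(h/2)·[f₀ + 2f₁ + 2f₂ + 2f₃ + 2f₄ + f₅] = 0.4·(-14175.9872) = -5670.39488.

-5670.39488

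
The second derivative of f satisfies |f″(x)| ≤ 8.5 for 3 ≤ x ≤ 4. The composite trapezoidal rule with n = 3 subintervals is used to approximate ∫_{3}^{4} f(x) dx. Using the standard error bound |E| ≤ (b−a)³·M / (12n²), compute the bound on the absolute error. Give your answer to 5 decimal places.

0.07870

|E| ≤ (1)³·8.5 / (12·3²) = 8.5/108 = 0.07870.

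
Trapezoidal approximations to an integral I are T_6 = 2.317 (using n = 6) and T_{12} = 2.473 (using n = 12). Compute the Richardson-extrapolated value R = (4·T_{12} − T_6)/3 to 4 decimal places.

R = (4·T_{12} − T_6) / 3 = (4·2.473 − 2.317)/3 = (7.575)/3 = 2.5250.

2.5250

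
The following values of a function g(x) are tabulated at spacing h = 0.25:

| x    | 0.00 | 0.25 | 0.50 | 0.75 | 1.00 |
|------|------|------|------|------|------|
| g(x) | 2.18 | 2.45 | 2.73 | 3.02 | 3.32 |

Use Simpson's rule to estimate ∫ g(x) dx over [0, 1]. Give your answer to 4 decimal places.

2.7367

h = 0.25, n = 4.
(h/3)·[y₀ + 4y₁ + 2y₂ + 4y₃ + y₄] = 0.083333·(32.84) = 2.7367.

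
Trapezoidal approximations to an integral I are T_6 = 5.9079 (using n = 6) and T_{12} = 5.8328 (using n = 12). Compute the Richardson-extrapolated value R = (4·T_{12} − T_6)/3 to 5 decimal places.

5.80777

R = (4·T_{12} − T_6) / 3 = (4·5.8328 − 5.9079)/3 = (17.4233)/3 = 5.80777.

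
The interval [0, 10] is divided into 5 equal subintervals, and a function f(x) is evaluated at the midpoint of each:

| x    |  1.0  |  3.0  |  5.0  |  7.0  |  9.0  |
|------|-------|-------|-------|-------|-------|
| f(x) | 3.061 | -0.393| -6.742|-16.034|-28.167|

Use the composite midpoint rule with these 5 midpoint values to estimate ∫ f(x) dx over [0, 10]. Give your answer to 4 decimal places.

h = 2, n = 5.
h·[y(m₁) + y(m₂) + y(m₃) + y(m₄) + y(m₅)] = 2·(-48.275) = -96.5500.

-96.5500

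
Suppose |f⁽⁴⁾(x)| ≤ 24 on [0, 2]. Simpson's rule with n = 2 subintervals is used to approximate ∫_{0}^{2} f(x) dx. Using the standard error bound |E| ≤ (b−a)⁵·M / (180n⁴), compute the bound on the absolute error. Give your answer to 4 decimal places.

0.2667

|E| ≤ (2)⁵·24 / (180·2⁴) = 768/2880 = 0.2667.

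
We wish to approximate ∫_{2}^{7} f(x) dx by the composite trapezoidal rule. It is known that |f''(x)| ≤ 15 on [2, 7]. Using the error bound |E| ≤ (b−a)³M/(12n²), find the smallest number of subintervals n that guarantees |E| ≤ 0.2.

Need 1875/(12n²) ≤ 0.2.
n² ≥ 1875/(12·0.2) = 781.25 ⇒ n ≥ 27.9508, so the smallest n is 28.

28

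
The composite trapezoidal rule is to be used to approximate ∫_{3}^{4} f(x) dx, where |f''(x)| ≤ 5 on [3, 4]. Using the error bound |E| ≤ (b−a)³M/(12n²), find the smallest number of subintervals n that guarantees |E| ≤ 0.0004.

Need 5/(12n²) ≤ 0.0004.
n² ≥ 5/(12·0.0004) = 1041.67 ⇒ n ≥ 32.2749, so the smallest n is 33.

33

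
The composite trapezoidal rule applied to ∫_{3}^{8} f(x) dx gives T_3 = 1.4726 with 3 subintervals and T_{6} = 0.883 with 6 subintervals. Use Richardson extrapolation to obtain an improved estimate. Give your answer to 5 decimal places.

0.68647

R = (4·T_{6} − T_3) / 3 = (4·0.883 − 1.4726)/3 = (2.0594)/3 = 0.68647.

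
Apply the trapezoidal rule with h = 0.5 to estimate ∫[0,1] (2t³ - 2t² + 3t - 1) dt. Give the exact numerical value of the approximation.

0.375

h = (1 − 0)/2 = 0.5.
Nodes t₀,…,t₂ = 0, 0.5, 1.
f(t) = 2t³ - 2t² + 3t - 1: f₀=-1, f₁=0.25, f₂=2.
(h/2)·[f₀ + 2f₁ + f₂] = 0.25·(1.5) = 0.375.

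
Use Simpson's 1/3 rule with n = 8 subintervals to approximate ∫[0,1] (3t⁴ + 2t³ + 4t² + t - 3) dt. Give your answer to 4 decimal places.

h = (1 − 0)/8 = 0.125.
Nodes t₀,…,t₈ = 0, 0.125, 0.25, 0.375, 0.5, 0.625, 0.75, 0.875, 1.
f(t) = 3t⁴ + 2t³ + 4t² + t - 3: f₀=-3, f₁=-2.807861328125, f₂=-2.45703125, f₃=-1.897705078125, f₄=-1.0625, f₅=0.133544921875, f₆=1.79296875, f₇=4.035888671875, f₈=7.
(h/3)·[f₀ + 4f₁ + 2f₂ + 4f₃ + 2f₄ + 4f₅ + 2f₆ + 4f₇ + f₈] = 0.041667·(-1.59765625) = -0.0666.

-0.0666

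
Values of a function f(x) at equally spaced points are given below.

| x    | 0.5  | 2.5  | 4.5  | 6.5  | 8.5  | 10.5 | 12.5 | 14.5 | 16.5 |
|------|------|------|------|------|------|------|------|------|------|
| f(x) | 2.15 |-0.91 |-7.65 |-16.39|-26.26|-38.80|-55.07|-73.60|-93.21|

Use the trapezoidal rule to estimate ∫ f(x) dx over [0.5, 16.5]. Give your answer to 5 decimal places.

h = 2, n = 8.
(h/2)·[y₀ + 2y₁ + 2y₂ + 2y₃ + 2y₄ + 2y₅ + 2y₆ + 2y₇ + y₈] = 1·(-528.42) = -528.42000.

-528.42000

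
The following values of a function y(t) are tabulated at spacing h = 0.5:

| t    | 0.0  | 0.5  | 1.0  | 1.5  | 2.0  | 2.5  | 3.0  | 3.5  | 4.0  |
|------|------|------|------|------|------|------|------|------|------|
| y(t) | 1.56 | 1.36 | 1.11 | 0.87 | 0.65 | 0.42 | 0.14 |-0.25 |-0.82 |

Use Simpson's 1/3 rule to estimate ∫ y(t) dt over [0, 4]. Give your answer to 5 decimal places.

2.35667

h = 0.5, n = 8.
(h/3)·[y₀ + 4y₁ + 2y₂ + 4y₃ + 2y₄ + 4y₅ + 2y₆ + 4y₇ + y₈] = 0.166667·(14.14) = 2.35667.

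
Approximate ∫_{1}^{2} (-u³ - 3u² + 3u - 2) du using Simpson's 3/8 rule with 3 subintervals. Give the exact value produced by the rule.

-8.25

h = (2 − 1)/3 = 0.333333.
Nodes u₀,…,u₃ = 1, 1.333333, 1.666667, 2.
f(u) = -u³ - 3u² + 3u - 2: f₀=-3, f₁=-5.703704, f₂=-9.962963, f₃=-16.
(3h/8)·[f₀ + 3f₁ + 3f₂ + f₃] = 0.125·(-66) = -8.25.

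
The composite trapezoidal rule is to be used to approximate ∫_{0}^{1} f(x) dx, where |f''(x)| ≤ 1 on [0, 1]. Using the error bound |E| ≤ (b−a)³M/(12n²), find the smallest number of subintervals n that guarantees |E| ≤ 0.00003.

53

Need 1/(12n²) ≤ 0.00003.
n² ≥ 1/(12·0.00003) = 2777.78 ⇒ n ≥ 52.7046, so the smallest n is 53.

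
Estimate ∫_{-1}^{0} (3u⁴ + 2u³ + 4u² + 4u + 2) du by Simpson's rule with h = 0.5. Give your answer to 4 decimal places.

1.4583

h = (0 − (-1))/2 = 0.5.
Nodes u₀,…,u₂ = -1, -0.5, 0.
f(u) = 3u⁴ + 2u³ + 4u² + 4u + 2: f₀=3, f₁=0.9375, f₂=2.
(h/3)·[f₀ + 4f₁ + f₂] = 0.166667·(8.75) = 1.4583.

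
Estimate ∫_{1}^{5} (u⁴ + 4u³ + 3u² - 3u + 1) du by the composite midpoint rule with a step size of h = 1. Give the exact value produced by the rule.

1307.25

h = (5 − 1)/4 = 1.
Midpoints m₁,…,m₄ = 1.5, 2.5, 3.5, 4.5.
f(m₁)=21.8125, f(m₂)=113.8125, f(m₃)=348.8125, f(m₄)=822.8125.
h·[f(m₁) + f(m₂) + f(m₃) + f(m₄)] = 1·(1307.25) = 1307.25.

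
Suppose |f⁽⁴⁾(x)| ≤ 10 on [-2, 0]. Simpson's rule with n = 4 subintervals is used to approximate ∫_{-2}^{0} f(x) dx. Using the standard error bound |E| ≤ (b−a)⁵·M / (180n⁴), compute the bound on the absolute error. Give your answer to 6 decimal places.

|E| ≤ (2)⁵·10 / (180·4⁴) = 320/46080 = 0.006944.

0.006944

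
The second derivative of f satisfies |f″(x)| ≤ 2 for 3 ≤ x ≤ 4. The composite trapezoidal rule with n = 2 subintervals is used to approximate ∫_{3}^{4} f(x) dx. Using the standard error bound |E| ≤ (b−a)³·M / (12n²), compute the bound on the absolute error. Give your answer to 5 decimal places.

|E| ≤ (1)³·2 / (12·2²) = 2/48 = 0.04167.

0.04167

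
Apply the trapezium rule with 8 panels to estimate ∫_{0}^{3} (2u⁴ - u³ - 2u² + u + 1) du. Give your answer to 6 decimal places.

68.520264

h = (3 − 0)/8 = 0.375.
Nodes u₀,…,u₈ = 0, 0.375, 0.75, 1.125, 1.5, 1.875, 2.25, 2.625, 3.
f(u) = 2u⁴ - u³ - 2u² + u + 1: f₀=1, f₁=1.08056640625, f₂=0.8359375, f₃=1.37353515625, f₄=4.75, f₅=13.97119140625, f₆=32.9921875, f₇=66.71728515625, f₈=121.
(h/2)·[f₀ + 2f₁ + 2f₂ + 2f₃ + 2f₄ + 2f₅ + 2f₆ + 2f₇ + f₈] = 0.1875·(365.44140625) = 68.520264.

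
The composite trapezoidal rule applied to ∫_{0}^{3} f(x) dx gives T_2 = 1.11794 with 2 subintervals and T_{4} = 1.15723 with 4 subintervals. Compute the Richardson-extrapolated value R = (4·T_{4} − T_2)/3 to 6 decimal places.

1.170327

R = (4·T_{4} − T_2) / 3 = (4·1.15723 − 1.11794)/3 = (3.51098)/3 = 1.170327.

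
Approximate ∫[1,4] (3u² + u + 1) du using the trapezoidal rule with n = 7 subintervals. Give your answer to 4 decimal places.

h = (4 − 1)/7 = 0.428571.
Nodes u₀,…,u₇ = 1, 1.428571, 1.857143, 2.285714, 2.714286, 3.142857, 3.571429, 4.
f(u) = 3u² + u + 1: f₀=5, f₁=8.551020, f₂=13.204082, f₃=18.959184, f₄=25.816327, f₅=33.775510, f₆=42.836735, f₇=53.
(h/2)·[f₀ + 2f₁ + 2f₂ + 2f₃ + 2f₄ + 2f₅ + 2f₆ + f₇] = 0.214286·(344.285714) = 73.7755.

73.7755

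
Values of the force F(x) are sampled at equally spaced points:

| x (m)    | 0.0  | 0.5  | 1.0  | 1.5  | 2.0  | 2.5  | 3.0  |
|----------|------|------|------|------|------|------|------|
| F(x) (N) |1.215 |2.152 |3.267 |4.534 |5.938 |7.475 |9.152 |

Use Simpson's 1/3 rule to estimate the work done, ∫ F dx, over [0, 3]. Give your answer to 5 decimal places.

h = 0.5, n = 6.
(h/3)·[y₀ + 4y₁ + 2y₂ + 4y₃ + 2y₄ + 4y₅ + y₆] = 0.166667·(85.421) = 14.23683.

14.23683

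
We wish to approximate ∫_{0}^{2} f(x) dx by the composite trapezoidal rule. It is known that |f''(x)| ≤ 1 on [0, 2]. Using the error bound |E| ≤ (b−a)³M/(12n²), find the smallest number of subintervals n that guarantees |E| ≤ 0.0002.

58

Need 8/(12n²) ≤ 0.0002.
n² ≥ 8/(12·0.0002) = 3333.33 ⇒ n ≥ 57.7350, so the smallest n is 58.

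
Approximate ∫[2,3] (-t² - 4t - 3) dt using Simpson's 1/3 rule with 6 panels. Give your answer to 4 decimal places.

h = (3 − 2)/6 = 0.166667.
Nodes t₀,…,t₆ = 2, 2.166667, 2.333333, 2.5, 2.666667, 2.833333, 3.
f(t) = -t² - 4t - 3: f₀=-15, f₁=-16.361111, f₂=-17.777778, f₃=-19.25, f₄=-20.777778, f₅=-22.361111, f₆=-24.
(h/3)·[f₀ + 4f₁ + 2f₂ + 4f₃ + 2f₄ + 4f₅ + f₆] = 0.055556·(-348) = -19.3333.

-19.3333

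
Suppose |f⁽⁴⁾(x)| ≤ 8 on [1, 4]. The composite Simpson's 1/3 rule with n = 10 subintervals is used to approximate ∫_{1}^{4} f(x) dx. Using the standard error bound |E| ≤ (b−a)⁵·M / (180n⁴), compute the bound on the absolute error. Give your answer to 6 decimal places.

0.001080

|E| ≤ (3)⁵·8 / (180·10⁴) = 1944/1800000 = 0.001080.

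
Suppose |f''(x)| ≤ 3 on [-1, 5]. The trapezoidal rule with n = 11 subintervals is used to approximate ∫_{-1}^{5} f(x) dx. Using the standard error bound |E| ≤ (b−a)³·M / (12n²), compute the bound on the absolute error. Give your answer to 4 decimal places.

0.4463

|E| ≤ (6)³·3 / (12·11²) = 648/1452 = 0.4463.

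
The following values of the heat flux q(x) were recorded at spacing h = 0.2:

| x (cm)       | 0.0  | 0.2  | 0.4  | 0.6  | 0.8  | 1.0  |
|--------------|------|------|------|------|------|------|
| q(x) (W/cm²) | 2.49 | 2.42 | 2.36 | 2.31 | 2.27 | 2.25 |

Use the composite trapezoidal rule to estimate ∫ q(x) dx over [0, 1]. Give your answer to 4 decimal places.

2.3460

h = 0.2, n = 5.
(h/2)·[y₀ + 2y₁ + 2y₂ + 2y₃ + 2y₄ + y₅] = 0.1·(23.46) = 2.3460.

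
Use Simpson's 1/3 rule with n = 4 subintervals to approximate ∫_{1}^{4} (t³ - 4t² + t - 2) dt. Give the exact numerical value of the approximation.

h = (4 − 1)/4 = 0.75.
Nodes t₀,…,t₄ = 1, 1.75, 2.5, 3.25, 4.
f(t) = t³ - 4t² + t - 2: f₀=-4, f₁=-7.140625, f₂=-8.875, f₃=-6.671875, f₄=2.
(h/3)·[f₀ + 4f₁ + 2f₂ + 4f₃ + f₄] = 0.25·(-75) = -18.75.

-18.75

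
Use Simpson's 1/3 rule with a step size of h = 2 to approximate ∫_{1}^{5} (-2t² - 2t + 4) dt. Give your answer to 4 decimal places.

h = (5 − 1)/2 = 2.
Nodes t₀,…,t₂ = 1, 3, 5.
f(t) = -2t² - 2t + 4: f₀=0, f₁=-20, f₂=-56.
(h/3)·[f₀ + 4f₁ + f₂] = 0.666667·(-136) = -90.6667.

-90.6667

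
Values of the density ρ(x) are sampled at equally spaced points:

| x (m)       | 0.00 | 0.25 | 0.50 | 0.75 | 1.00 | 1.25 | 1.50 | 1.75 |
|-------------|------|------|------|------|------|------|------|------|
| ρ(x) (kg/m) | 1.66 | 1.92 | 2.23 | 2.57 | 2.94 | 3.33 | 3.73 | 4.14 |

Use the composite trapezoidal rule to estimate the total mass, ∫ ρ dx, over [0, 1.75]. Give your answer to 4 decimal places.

h = 0.25, n = 7.
(h/2)·[y₀ + 2y₁ + 2y₂ + 2y₃ + 2y₄ + 2y₅ + 2y₆ + y₇] = 0.125·(39.24) = 4.9050.

4.9050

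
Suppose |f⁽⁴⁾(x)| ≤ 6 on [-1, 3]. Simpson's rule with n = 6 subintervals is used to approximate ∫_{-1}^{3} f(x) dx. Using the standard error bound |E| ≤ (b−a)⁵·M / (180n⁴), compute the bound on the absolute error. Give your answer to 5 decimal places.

|E| ≤ (4)⁵·6 / (180·6⁴) = 6144/233280 = 0.02634.

0.02634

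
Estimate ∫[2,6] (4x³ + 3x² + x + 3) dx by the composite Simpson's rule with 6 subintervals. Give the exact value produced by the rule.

h = (6 − 2)/6 = 0.666667.
Nodes x₀,…,x₆ = 2, 2.666667, 3.333333, 4, 4.666667, 5.333333, 6.
f(x) = 4x³ + 3x² + x + 3: f₀=49, f₁=102.851852, f₂=187.814815, f₃=311, f₄=479.518519, f₅=700.481481, f₆=981.
(h/3)·[f₀ + 4f₁ + 2f₂ + 4f₃ + 2f₄ + 4f₅ + f₆] = 0.222222·(6822) = 1516.

1516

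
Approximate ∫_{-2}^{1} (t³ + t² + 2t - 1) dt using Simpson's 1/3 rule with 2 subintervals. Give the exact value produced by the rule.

h = (1 − (-2))/2 = 1.5.
Nodes t₀,…,t₂ = -2, -0.5, 1.
f(t) = t³ + t² + 2t - 1: f₀=-9, f₁=-1.875, f₂=3.
(h/3)·[f₀ + 4f₁ + f₂] = 0.5·(-13.5) = -6.75.

-6.75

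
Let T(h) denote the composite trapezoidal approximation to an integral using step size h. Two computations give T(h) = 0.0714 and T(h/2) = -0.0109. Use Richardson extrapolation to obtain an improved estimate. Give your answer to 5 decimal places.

R = (4·T(h/2) − T(h)) / 3 = (4·(-0.0109) − 0.0714)/3 = (-0.1150)/3 = -0.03833.

-0.03833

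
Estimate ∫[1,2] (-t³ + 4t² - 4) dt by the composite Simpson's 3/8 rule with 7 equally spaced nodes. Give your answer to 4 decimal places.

1.5833

h = (2 − 1)/6 = 0.166667.
Nodes t₀,…,t₆ = 1, 1.166667, 1.333333, 1.5, 1.666667, 1.833333, 2.
f(t) = -t³ + 4t² - 4: f₀=-1, f₁=-0.143519, f₂=0.740741, f₃=1.625, f₄=2.481481, f₅=3.282407, f₆=4.
(3h/8)·[f₀ + 3f₁ + 3f₂ + 2f₃ + 3f₄ + 3f₅ + f₆] = 0.0625·(25.333333) = 1.5833.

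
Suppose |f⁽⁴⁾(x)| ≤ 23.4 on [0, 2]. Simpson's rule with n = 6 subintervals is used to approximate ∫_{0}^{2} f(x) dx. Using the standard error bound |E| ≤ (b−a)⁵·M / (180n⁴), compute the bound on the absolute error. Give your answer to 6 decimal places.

|E| ≤ (2)⁵·23.4 / (180·6⁴) = 748.8/233280 = 0.003210.

0.003210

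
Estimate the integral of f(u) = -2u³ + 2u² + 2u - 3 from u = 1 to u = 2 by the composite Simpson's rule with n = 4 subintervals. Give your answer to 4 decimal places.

-2.8333

h = (2 − 1)/4 = 0.25.
Nodes u₀,…,u₄ = 1, 1.25, 1.5, 1.75, 2.
f(u) = -2u³ + 2u² + 2u - 3: f₀=-1, f₁=-1.28125, f₂=-2.25, f₃=-4.09375, f₄=-7.
(h/3)·[f₀ + 4f₁ + 2f₂ + 4f₃ + f₄] = 0.083333·(-34) = -2.8333.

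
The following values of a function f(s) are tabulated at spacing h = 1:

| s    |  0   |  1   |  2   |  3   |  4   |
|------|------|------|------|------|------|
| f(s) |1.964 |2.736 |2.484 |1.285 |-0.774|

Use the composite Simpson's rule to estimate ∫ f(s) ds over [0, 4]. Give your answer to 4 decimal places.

7.4140

h = 1, n = 4.
(h/3)·[y₀ + 4y₁ + 2y₂ + 4y₃ + y₄] = 0.333333·(22.242) = 7.4140.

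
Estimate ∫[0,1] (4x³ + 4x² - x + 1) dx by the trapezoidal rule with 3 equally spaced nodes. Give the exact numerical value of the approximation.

h = (1 − 0)/2 = 0.5.
Nodes x₀,…,x₂ = 0, 0.5, 1.
f(x) = 4x³ + 4x² - x + 1: f₀=1, f₁=2, f₂=8.
(h/2)·[f₀ + 2f₁ + f₂] = 0.25·(13) = 3.25.

3.25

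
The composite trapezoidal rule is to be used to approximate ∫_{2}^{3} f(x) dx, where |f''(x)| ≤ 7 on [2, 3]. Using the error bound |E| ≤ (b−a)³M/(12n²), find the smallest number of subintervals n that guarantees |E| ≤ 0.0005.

Need 7/(12n²) ≤ 0.0005.
n² ≥ 7/(12·0.0005) = 1166.67 ⇒ n ≥ 34.1565, so the smallest n is 35.

35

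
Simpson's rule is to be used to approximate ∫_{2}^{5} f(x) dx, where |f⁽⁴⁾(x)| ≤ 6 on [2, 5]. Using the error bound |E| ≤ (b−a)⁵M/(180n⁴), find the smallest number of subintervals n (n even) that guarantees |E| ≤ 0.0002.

Need 1458/(180n⁴) ≤ 0.0002.
n⁴ ≥ 1458/(180·0.0002) = 40500 ⇒ n ≥ 14.1861, so the smallest even n is 16. (n must be even for Simpson's rule.)

16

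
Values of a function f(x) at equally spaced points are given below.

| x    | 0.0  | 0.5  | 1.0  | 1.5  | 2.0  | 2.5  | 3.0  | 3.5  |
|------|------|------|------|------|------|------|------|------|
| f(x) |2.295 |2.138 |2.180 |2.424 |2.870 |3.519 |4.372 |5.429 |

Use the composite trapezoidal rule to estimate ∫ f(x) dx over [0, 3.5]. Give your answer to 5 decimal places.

h = 0.5, n = 7.
(h/2)·[y₀ + 2y₁ + 2y₂ + 2y₃ + 2y₄ + 2y₅ + 2y₆ + y₇] = 0.25·(42.730) = 10.68250.

10.68250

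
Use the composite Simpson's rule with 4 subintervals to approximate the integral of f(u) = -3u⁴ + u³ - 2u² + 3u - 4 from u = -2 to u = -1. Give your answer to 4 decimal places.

h = (-1 − (-2))/4 = 0.25.
Nodes u₀,…,u₄ = -2, -1.75, -1.5, -1.25, -1.
f(u) = -3u⁴ + u³ - 2u² + 3u - 4: f₀=-74, f₁=-48.87109375, f₂=-31.5625, f₃=-20.15234375, f₄=-13.
(h/3)·[f₀ + 4f₁ + 2f₂ + 4f₃ + f₄] = 0.083333·(-426.21875) = -35.5182.

-35.5182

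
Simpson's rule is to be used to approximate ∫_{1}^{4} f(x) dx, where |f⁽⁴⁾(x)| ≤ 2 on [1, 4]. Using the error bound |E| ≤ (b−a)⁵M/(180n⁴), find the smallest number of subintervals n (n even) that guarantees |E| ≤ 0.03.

4

Need 486/(180n⁴) ≤ 0.03.
n⁴ ≥ 486/(180·0.03) = 90 ⇒ n ≥ 3.0801, so the smallest even n is 4. (n must be even for Simpson's rule.)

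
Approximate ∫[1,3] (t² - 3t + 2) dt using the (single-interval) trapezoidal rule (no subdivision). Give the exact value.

2

T = (b−a)/2 · [f(1) + f(3)] = 1·[0 + 2] = 2.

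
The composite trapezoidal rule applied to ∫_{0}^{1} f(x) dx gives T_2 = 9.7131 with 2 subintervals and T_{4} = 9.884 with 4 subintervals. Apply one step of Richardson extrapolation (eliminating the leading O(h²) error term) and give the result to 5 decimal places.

9.94097

R = (4·T_{4} − T_2) / 3 = (4·9.884 − 9.7131)/3 = (29.8229)/3 = 9.94097.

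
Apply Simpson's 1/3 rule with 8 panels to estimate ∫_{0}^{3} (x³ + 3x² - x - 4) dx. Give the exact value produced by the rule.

h = (3 − 0)/8 = 0.375.
Nodes x₀,…,x₈ = 0, 0.375, 0.75, 1.125, 1.5, 1.875, 2.25, 2.625, 3.
f(x) = x³ + 3x² - x - 4: f₀=-4, f₁=-3.900390625, f₂=-2.640625, f₃=0.095703125, f₄=4.625, f₅=11.263671875, f₆=20.328125, f₇=32.134765625, f₈=47.
(h/3)·[f₀ + 4f₁ + 2f₂ + 4f₃ + 2f₄ + 4f₅ + 2f₆ + 4f₇ + f₈] = 0.125·(246) = 30.75.

30.75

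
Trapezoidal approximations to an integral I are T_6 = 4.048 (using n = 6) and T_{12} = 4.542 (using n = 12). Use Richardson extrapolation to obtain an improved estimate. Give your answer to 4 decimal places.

R = (4·T_{12} − T_6) / 3 = (4·4.542 − 4.048)/3 = (14.120)/3 = 4.7067.

4.7067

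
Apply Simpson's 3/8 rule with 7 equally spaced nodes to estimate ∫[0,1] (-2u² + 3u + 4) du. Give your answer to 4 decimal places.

h = (1 − 0)/6 = 0.166667.
Nodes u₀,…,u₆ = 0, 0.166667, 0.333333, 0.5, 0.666667, 0.833333, 1.
f(u) = -2u² + 3u + 4: f₀=4, f₁=4.444444, f₂=4.777778, f₃=5, f₄=5.111111, f₅=5.111111, f₆=5.
(3h/8)·[f₀ + 3f₁ + 3f₂ + 2f₃ + 3f₄ + 3f₅ + f₆] = 0.0625·(77.333333) = 4.8333.

4.8333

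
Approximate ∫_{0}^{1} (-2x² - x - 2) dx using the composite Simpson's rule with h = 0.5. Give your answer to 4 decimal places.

h = (1 − 0)/2 = 0.5.
Nodes x₀,…,x₂ = 0, 0.5, 1.
f(x) = -2x² - x - 2: f₀=-2, f₁=-3, f₂=-5.
(h/3)·[f₀ + 4f₁ + f₂] = 0.166667·(-19) = -3.1667.

-3.1667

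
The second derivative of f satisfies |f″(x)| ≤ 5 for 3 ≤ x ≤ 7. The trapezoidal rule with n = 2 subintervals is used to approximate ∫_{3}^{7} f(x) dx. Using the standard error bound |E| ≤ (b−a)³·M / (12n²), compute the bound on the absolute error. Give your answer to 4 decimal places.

|E| ≤ (4)³·5 / (12·2²) = 320/48 = 6.6667.

6.6667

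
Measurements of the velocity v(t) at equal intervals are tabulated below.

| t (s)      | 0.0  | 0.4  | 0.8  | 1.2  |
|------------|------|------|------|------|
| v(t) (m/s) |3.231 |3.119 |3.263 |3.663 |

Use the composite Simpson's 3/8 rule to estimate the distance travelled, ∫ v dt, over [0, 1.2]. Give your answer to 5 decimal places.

3.90600

h = 0.4, n = 3.
(3h/8)·[y₀ + 3y₁ + 3y₂ + y₃] = 0.15·(26.040) = 3.90600.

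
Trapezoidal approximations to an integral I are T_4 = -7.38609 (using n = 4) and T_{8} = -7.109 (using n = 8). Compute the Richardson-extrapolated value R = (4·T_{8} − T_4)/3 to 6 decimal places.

-7.016637

R = (4·T_{8} − T_4) / 3 = (4·(-7.109) − (-7.38609))/3 = (-21.04991)/3 = -7.016637.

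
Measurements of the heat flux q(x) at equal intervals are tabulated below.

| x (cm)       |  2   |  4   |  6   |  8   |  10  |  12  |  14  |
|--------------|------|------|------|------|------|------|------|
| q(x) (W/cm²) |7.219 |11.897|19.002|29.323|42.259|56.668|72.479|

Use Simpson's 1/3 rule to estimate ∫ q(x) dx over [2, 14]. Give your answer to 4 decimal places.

395.8480

h = 2, n = 6.
(h/3)·[y₀ + 4y₁ + 2y₂ + 4y₃ + 2y₄ + 4y₅ + y₆] = 0.666667·(593.772) = 395.8480.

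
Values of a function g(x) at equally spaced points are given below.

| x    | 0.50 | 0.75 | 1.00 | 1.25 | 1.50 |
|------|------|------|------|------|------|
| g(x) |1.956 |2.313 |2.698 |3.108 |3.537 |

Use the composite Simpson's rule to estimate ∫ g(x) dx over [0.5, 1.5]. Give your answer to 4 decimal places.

2.7144

h = 0.25, n = 4.
(h/3)·[y₀ + 4y₁ + 2y₂ + 4y₃ + y₄] = 0.083333·(32.573) = 2.7144.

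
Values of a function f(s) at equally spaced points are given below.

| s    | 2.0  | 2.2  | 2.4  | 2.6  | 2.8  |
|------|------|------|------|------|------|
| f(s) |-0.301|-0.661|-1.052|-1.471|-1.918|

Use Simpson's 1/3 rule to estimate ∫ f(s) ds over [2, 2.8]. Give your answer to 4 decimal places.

h = 0.2, n = 4.
(h/3)·[y₀ + 4y₁ + 2y₂ + 4y₃ + y₄] = 0.066667·(-12.851) = -0.8567.

-0.8567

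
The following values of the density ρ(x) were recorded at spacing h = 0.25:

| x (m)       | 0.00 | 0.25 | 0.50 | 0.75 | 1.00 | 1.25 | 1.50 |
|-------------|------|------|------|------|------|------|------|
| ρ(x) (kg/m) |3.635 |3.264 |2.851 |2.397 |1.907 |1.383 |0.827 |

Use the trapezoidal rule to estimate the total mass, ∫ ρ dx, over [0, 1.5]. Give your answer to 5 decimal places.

h = 0.25, n = 6.
(h/2)·[y₀ + 2y₁ + 2y₂ + 2y₃ + 2y₄ + 2y₅ + y₆] = 0.125·(28.066) = 3.50825.

3.50825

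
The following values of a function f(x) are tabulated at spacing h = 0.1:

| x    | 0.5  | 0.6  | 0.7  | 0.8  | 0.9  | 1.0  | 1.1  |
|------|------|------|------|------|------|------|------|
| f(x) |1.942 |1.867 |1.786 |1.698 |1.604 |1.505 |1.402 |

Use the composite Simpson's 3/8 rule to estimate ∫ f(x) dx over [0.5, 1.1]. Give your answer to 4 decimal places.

1.0135

h = 0.1, n = 6.
(3h/8)·[y₀ + 3y₁ + 3y₂ + 2y₃ + 3y₄ + 3y₅ + y₆] = 0.0375·(27.026) = 1.0135.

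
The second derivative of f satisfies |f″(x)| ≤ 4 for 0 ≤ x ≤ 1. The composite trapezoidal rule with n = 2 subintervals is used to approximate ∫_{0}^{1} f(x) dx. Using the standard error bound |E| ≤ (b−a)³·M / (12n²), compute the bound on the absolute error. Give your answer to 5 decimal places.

|E| ≤ (1)³·4 / (12·2²) = 4/48 = 0.08333.

0.08333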